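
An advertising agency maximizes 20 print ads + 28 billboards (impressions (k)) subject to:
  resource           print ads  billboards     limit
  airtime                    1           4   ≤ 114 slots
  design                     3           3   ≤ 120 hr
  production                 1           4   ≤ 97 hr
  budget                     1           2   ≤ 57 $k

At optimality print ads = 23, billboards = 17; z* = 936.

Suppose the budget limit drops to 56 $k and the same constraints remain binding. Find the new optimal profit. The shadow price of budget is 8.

Δb = -1, so new z* = 936 + (8)·(-1) = 936 − 8 = 928.

928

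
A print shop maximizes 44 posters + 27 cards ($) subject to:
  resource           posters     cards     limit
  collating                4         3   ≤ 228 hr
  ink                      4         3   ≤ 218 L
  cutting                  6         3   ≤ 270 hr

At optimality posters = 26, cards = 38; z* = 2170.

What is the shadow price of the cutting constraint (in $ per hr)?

4

At the optimum: collating uses 218 of 228 (slack = 10); ink uses 218 of 218 (binding); cutting uses 270 of 270 (binding).
Slack constraints have shadow price 0 (complementary slackness).
From A_Bᵀ y = c: 4·y_ink + 6·y_cutting = 44; 3·y_ink + 3·y_cutting = 27.
This yields shadow prices y_ink = 5, y_cutting = 4.
Shadow price of cutting = 4.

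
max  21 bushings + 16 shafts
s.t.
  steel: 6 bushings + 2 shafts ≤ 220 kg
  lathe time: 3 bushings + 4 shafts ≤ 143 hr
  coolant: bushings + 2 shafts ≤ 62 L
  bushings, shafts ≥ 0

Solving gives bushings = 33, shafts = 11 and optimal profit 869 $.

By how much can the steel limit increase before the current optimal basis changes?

66

Binding constraints: steel, lathe time. The basis is B = [[6,2],[3,4]] with det 18.
Per unit increase in steel, x* moves by d = (0.2222, -0.1667).
The basis stays optimal until shafts reaches 0; allowable increase = 66 kg.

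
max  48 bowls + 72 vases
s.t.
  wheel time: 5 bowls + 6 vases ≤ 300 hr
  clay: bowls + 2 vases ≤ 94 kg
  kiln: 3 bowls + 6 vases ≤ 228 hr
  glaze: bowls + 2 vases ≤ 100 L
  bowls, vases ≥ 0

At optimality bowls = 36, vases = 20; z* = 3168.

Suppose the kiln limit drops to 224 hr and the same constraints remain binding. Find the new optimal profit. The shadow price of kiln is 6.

Δb = -4, so new z* = 3168 + (6)·(-4) = 3168 − 24 = 3144.

3144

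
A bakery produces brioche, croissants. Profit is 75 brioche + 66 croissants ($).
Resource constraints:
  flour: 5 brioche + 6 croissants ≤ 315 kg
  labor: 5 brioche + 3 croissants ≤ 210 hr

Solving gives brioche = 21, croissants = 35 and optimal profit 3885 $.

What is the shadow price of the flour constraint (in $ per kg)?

At the optimum: flour uses 315 of 315 (binding); labor uses 210 of 210 (binding).
From A_Bᵀ y = c: 5·y_flour + 5·y_labor = 75; 6·y_flour + 3·y_labor = 66.
This yields shadow prices y_flour = 7, y_labor = 8.
Shadow price of flour = 7.

7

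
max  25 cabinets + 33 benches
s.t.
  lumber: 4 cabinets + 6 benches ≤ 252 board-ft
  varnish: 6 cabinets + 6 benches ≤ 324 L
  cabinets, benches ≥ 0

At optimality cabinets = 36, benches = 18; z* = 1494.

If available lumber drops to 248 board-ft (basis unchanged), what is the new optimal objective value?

1478

Check each constraint at x*: lumber 252/252 (tight); varnish 324/324 (tight).
From A_Bᵀ y = c: 4·y_lumber + 6·y_varnish = 25; 6·y_lumber + 6·y_varnish = 33.
Solving: y_lumber = 4, y_varnish = 1.5.
Δz = y_lumber·Δb = 4 × (-4) = -16, so new z* = 1494 − 16 = 1478.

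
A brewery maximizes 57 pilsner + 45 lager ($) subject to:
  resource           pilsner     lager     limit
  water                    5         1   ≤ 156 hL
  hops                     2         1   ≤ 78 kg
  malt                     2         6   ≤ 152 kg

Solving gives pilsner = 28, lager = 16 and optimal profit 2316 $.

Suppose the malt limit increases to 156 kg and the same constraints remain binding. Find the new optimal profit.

Binding: water and malt. Non-binding: hops (6 unused).
Slack constraints have shadow price 0 (complementary slackness).
From A_Bᵀ y = c: 5·y_water + 2·y_malt = 57; 1·y_water + 6·y_malt = 45.
Solving: y_water = 9, y_malt = 6.
Δz = y_malt·Δb = 6 × (4) = 24, so new z* = 2316 + 24 = 2340.

2340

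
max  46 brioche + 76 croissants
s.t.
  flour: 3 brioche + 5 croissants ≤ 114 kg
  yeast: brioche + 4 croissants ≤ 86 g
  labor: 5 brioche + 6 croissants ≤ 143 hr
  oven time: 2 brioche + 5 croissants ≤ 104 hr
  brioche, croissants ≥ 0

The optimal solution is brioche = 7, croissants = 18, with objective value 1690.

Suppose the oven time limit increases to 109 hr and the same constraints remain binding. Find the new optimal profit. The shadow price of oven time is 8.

1730

Δb = 5, so new z* = 1690 + (8)·(5) = 1690 + 40 = 1730.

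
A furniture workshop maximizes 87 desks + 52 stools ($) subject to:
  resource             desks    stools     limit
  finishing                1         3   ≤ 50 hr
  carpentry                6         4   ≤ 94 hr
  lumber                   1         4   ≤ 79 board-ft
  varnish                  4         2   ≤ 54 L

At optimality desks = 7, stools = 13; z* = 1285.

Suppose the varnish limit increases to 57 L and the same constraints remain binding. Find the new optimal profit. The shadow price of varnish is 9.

Δb = 3, so new z* = 1285 + (9)·(3) = 1285 + 27 = 1312.

1312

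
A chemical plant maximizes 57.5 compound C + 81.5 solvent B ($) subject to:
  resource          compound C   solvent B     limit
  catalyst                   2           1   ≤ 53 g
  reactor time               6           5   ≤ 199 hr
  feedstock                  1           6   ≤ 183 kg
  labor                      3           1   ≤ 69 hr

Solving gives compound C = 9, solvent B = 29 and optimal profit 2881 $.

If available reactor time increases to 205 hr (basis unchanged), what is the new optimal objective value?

Binding: reactor time and feedstock. Non-binding: catalyst (6 unused), labor (13 unused).
By complementary slackness, y = 0 for the non-binding constraints.
From A_Bᵀ y = c: 6·y_reactor time + 1·y_feedstock = 57.5; 5·y_reactor time + 6·y_feedstock = 81.5.
Solving: y_reactor time = 8.5, y_feedstock = 6.5.
Δz = y_reactor time·Δb = 8.5 × (6) = 51, so new z* = 2881 + 51 = 2932.

2932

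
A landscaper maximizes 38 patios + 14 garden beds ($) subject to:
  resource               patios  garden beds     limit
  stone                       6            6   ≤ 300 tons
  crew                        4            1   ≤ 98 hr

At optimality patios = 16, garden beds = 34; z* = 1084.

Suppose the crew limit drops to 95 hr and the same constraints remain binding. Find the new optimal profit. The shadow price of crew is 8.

1060

Δb = -3, so new z* = 1084 + (8)·(-3) = 1084 − 24 = 1060.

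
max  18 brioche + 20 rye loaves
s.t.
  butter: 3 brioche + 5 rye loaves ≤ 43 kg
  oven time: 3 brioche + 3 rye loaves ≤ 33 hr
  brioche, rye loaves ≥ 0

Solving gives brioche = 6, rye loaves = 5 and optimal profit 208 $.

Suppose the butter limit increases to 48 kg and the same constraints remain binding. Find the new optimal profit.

213

Check each constraint at x*: butter 43/43 (tight); oven time 33/33 (tight).
Dual feasibility on the basic columns requires 3·y_butter + 3·y_oven time = 18, 5·y_butter + 3·y_oven time = 20.
This yields shadow prices y_butter = 1, y_oven time = 5.
Δz = y_butter·Δb = 1 × (5) = 5, so new z* = 208 + 5 = 213.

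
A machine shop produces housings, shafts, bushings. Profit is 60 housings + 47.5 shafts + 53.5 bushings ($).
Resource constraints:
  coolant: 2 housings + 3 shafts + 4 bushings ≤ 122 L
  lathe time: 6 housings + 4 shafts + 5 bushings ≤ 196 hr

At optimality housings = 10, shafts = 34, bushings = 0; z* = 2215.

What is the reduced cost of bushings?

-7

Both coolant and lathe time are binding at x*.
The binding rows give the dual system: 2·y_coolant + 6·y_lathe time = 60 and 3·y_coolant + 4·y_lathe time = 47.5.
→ y_coolant = 4.5 and y_lathe time = 8.5.
Reduced cost of bushings: c₃ − yᵀa₃ = 53.5 − (4.5·4 + 8.5·5) = 53.5 − 60.5 = -7.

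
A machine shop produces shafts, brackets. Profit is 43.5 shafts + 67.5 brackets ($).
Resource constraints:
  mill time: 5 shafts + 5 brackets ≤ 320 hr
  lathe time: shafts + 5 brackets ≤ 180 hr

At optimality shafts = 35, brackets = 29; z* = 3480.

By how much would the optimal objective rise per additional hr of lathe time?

6

At the optimum: mill time uses 320 of 320 (binding); lathe time uses 180 of 180 (binding).
From A_Bᵀ y = c: 5·y_mill time + 1·y_lathe time = 43.5; 5·y_mill time + 5·y_lathe time = 67.5.
Solving: y_mill time = 7.5, y_lathe time = 6.
Shadow price of lathe time = 6.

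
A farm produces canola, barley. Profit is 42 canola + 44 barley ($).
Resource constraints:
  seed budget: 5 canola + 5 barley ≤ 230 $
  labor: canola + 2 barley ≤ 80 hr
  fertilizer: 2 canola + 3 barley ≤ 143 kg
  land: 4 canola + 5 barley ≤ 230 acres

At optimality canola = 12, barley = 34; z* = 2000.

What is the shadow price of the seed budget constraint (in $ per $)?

8

At the optimum: seed budget uses 230 of 230 (binding); labor uses 80 of 80 (binding); fertilizer uses 126 of 143 (slack = 17); land uses 218 of 230 (slack = 12).
Since fertilizer, land are not tight, their duals are 0.
Dual feasibility on the basic columns requires 5·y_seed budget + 1·y_labor = 42, 5·y_seed budget + 2·y_labor = 44.
This yields shadow prices y_seed budget = 8, y_labor = 2.
Shadow price of seed budget = 8.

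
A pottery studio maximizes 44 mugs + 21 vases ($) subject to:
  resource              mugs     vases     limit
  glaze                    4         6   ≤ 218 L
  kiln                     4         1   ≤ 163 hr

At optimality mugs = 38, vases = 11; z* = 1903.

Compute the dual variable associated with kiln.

Both glaze and kiln are binding at x*.
From A_Bᵀ y = c: 4·y_glaze + 4·y_kiln = 44; 6·y_glaze + 1·y_kiln = 21.
This yields shadow prices y_glaze = 2, y_kiln = 9.
Shadow price of kiln = 9.

9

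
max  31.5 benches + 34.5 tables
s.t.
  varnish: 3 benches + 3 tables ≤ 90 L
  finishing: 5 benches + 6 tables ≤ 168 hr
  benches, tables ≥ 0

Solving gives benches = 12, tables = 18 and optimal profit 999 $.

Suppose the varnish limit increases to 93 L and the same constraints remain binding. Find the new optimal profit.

At the optimum: varnish uses 90 of 90 (binding); finishing uses 168 of 168 (binding).
From A_Bᵀ y = c: 3·y_varnish + 5·y_finishing = 31.5; 3·y_varnish + 6·y_finishing = 34.5.
Solving: y_varnish = 5.5, y_finishing = 3.
Δz = y_varnish·Δb = 5.5 × (3) = 16.5, so new z* = 999 + 16.5 = 1015.5.

1015.5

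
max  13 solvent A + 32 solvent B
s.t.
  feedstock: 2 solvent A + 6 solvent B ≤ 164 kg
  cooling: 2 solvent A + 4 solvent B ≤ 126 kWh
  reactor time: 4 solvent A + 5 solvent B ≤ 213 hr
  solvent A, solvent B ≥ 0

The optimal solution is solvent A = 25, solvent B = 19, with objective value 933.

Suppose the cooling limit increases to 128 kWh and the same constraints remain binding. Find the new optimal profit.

Check each constraint at x*: feedstock 164/164 (tight); cooling 126/126 (tight); reactor time 195/213 (slack 18).
By complementary slackness, y = 0 for the non-binding constraint.
From A_Bᵀ y = c: 2·y_feedstock + 2·y_cooling = 13; 6·y_feedstock + 4·y_cooling = 32.
Solving: y_feedstock = 3, y_cooling = 3.5.
Δz = y_cooling·Δb = 3.5 × (2) = 7, so new z* = 933 + 7 = 940.

940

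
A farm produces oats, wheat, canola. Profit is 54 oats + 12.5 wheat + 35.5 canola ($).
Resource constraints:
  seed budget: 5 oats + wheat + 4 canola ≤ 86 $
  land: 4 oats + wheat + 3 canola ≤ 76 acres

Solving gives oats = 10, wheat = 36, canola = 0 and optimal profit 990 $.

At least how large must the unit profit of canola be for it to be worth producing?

At the optimum: seed budget uses 86 of 86 (binding); land uses 76 of 76 (binding).
Dual feasibility on the basic columns requires 5·y_seed budget + 4·y_land = 54, 1·y_seed budget + 1·y_land = 12.5.
This yields shadow prices y_seed budget = 4, y_land = 8.5.
canola enters the basis when its profit ≥ yᵀa₃ = 4·4 + 8.5·3 = 41.5.

41.5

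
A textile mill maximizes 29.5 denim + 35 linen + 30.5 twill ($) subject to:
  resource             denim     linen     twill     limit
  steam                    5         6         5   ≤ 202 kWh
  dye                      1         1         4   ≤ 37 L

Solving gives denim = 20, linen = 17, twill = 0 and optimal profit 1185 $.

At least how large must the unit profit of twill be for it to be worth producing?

35.5

Check each constraint at x*: steam 202/202 (tight); dye 37/37 (tight).
From A_Bᵀ y = c: 5·y_steam + 1·y_dye = 29.5; 6·y_steam + 1·y_dye = 35.
This yields shadow prices y_steam = 5.5, y_dye = 2.
twill enters the basis when its profit ≥ yᵀa₃ = 5.5·5 + 2·4 = 35.5.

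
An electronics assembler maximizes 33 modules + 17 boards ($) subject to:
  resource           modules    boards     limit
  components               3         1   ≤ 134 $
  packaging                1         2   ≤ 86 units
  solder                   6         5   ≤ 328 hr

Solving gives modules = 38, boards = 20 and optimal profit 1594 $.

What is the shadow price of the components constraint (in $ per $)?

7

Check each constraint at x*: components 134/134 (tight); packaging 78/86 (slack 8); solder 328/328 (tight).
Slack constraints have shadow price 0 (complementary slackness).
Dual feasibility on the basic columns requires 3·y_components + 6·y_solder = 33, 1·y_components + 5·y_solder = 17.
Solving: y_components = 7, y_solder = 2.
Shadow price of components = 7.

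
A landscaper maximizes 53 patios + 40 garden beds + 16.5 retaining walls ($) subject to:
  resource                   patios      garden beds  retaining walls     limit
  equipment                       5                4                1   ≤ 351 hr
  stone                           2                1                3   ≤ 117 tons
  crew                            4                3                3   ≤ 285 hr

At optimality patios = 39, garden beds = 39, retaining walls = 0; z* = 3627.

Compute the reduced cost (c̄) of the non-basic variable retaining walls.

-4.5

Binding: equipment and stone. Non-binding: crew (12 unused).
Slack constraints have shadow price 0 (complementary slackness).
From A_Bᵀ y = c: 5·y_equipment + 2·y_stone = 53; 4·y_equipment + 1·y_stone = 40.
Solving: y_equipment = 9, y_stone = 4.
Reduced cost of retaining walls: c₃ − yᵀa₃ = 16.5 − (9·1 + 4·3) = 16.5 − 21 = -4.5.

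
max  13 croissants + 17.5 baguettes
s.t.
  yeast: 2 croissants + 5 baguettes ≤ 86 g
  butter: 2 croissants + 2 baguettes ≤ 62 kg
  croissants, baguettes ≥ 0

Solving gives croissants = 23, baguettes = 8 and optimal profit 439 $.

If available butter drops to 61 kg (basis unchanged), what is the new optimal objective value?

434

Both yeast and butter are binding at x*.
From A_Bᵀ y = c: 2·y_yeast + 2·y_butter = 13; 5·y_yeast + 2·y_butter = 17.5.
Solving: y_yeast = 1.5, y_butter = 5.
Δz = y_butter·Δb = 5 × (-1) = -5, so new z* = 439 − 5 = 434.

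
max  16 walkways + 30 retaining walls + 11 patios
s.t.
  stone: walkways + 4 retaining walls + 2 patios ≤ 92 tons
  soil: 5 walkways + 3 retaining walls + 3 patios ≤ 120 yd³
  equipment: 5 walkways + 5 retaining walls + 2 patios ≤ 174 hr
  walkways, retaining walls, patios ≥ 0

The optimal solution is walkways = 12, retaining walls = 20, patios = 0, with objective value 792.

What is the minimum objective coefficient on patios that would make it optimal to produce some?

Binding: stone and soil. Non-binding: equipment (14 unused).
By complementary slackness, y = 0 for the non-binding constraint.
The binding rows give the dual system: 1·y_stone + 5·y_soil = 16 and 4·y_stone + 3·y_soil = 30.
→ y_stone = 6 and y_soil = 2.
patios enters the basis when its profit ≥ yᵀa₃ = 6·2 + 2·3 = 18.

18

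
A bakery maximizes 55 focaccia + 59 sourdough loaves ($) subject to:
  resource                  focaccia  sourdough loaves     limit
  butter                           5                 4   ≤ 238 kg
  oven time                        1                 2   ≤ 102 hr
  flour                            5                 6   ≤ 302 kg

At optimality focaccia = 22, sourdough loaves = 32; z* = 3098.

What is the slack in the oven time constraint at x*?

oven time used = 1·22 + 2·32 = 86; slack = 102 − 86 = 16.

16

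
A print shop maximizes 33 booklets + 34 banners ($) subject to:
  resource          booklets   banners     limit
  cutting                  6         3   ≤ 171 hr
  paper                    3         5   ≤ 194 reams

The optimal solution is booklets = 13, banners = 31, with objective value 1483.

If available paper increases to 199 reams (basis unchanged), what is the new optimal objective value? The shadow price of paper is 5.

1508

Δb = 5, so new z* = 1483 + (5)·(5) = 1483 + 25 = 1508.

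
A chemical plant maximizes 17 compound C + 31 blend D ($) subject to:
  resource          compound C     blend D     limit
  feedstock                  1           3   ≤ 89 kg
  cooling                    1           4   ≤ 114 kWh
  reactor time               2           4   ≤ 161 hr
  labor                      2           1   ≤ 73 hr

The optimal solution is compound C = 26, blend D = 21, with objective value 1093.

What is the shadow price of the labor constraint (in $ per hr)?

Check each constraint at x*: feedstock 89/89 (tight); cooling 110/114 (slack 4); reactor time 136/161 (slack 25); labor 73/73 (tight).
Since cooling, reactor time are not tight, their duals are 0.
From A_Bᵀ y = c: 1·y_feedstock + 2·y_labor = 17; 3·y_feedstock + 1·y_labor = 31.
This yields shadow prices y_feedstock = 9, y_labor = 4.
Shadow price of labor = 4.

4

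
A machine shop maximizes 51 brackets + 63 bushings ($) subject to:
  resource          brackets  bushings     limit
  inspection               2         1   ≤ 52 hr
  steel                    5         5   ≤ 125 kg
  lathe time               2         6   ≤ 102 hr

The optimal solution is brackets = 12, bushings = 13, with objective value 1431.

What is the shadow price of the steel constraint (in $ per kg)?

9

Binding: steel and lathe time. Non-binding: inspection (15 unused).
By complementary slackness, y = 0 for the non-binding constraint.
The binding rows give the dual system: 5·y_steel + 2·y_lathe time = 51 and 5·y_steel + 6·y_lathe time = 63.
This yields shadow prices y_steel = 9, y_lathe time = 3.
Shadow price of steel = 9.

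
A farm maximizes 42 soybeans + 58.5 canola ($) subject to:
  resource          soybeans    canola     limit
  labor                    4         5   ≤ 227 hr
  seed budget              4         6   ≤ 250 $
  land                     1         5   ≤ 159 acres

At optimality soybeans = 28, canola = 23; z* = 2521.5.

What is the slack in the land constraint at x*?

land used = 1·28 + 5·23 = 143; slack = 159 − 143 = 16.

16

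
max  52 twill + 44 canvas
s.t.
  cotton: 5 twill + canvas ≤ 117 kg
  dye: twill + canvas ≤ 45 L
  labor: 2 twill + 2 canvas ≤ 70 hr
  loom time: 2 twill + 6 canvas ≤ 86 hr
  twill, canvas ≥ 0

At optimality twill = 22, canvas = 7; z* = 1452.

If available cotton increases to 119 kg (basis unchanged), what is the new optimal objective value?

Binding: cotton and loom time. Non-binding: dye (16 unused), labor (12 unused).
Since dye, labor are not tight, their duals are 0.
Dual feasibility on the basic columns requires 5·y_cotton + 2·y_loom time = 52, 1·y_cotton + 6·y_loom time = 44.
Solving: y_cotton = 8, y_loom time = 6.
Δz = y_cotton·Δb = 8 × (2) = 16, so new z* = 1452 + 16 = 1468.

1468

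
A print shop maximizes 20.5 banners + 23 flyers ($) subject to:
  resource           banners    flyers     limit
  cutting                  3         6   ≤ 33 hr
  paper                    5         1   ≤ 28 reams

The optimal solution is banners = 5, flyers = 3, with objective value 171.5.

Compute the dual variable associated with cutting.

3.5

Check each constraint at x*: cutting 33/33 (tight); paper 28/28 (tight).
Dual feasibility on the basic columns requires 3·y_cutting + 5·y_paper = 20.5, 6·y_cutting + 1·y_paper = 23.
→ y_cutting = 3.5 and y_paper = 2.
Shadow price of cutting = 3.5.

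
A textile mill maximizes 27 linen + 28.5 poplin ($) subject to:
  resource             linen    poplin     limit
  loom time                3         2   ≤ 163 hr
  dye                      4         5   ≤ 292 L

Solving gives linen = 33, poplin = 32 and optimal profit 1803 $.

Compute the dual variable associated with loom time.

Check each constraint at x*: loom time 163/163 (tight); dye 292/292 (tight).
The binding rows give the dual system: 3·y_loom time + 4·y_dye = 27 and 2·y_loom time + 5·y_dye = 28.5.
Solving: y_loom time = 3, y_dye = 4.5.
Shadow price of loom time = 3.

3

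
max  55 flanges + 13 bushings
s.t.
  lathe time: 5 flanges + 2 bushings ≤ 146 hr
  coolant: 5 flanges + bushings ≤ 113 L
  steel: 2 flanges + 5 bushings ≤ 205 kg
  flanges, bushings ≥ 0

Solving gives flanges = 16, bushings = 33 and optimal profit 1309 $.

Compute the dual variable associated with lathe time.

Check each constraint at x*: lathe time 146/146 (tight); coolant 113/113 (tight); steel 197/205 (slack 8).
Since steel is not tight, its dual is 0.
Dual feasibility on the basic columns requires 5·y_lathe time + 5·y_coolant = 55, 2·y_lathe time + 1·y_coolant = 13.
Solving: y_lathe time = 2, y_coolant = 9.
Shadow price of lathe time = 2.

2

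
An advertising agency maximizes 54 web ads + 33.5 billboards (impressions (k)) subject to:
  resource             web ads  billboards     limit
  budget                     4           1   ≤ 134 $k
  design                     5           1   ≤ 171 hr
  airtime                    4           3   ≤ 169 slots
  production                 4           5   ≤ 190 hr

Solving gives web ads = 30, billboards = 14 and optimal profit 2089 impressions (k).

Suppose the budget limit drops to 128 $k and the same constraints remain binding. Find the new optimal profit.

At the optimum: budget uses 134 of 134 (binding); design uses 164 of 171 (slack = 7); airtime uses 162 of 169 (slack = 7); production uses 190 of 190 (binding).
Since design, airtime are not tight, their duals are 0.
Dual feasibility on the basic columns requires 4·y_budget + 4·y_production = 54, 1·y_budget + 5·y_production = 33.5.
Solving: y_budget = 8.5, y_production = 5.
Δz = y_budget·Δb = 8.5 × (-6) = -51, so new z* = 2089 − 51 = 2038.

2038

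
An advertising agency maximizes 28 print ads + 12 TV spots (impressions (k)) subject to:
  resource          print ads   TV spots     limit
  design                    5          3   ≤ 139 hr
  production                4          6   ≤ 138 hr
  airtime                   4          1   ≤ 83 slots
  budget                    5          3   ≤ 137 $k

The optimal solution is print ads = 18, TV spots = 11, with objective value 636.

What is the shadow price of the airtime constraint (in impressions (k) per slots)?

Check each constraint at x*: design 123/139 (slack 16); production 138/138 (tight); airtime 83/83 (tight); budget 123/137 (slack 14).
By complementary slackness, y = 0 for the non-binding constraints.
Dual feasibility on the basic columns requires 4·y_production + 4·y_airtime = 28, 6·y_production + 1·y_airtime = 12.
→ y_production = 1 and y_airtime = 6.
Shadow price of airtime = 6.

6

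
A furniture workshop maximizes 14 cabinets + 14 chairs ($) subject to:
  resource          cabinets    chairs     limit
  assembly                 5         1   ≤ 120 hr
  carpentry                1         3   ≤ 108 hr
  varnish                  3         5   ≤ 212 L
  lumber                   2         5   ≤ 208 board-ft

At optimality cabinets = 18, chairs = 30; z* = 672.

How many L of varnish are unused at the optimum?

8

varnish used = 3·18 + 5·30 = 204; slack = 212 − 204 = 8.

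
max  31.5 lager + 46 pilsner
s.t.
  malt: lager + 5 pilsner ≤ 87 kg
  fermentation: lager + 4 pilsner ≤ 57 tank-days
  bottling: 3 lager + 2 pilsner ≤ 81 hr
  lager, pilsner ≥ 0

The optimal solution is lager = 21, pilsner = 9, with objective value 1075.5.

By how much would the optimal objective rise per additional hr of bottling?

Check each constraint at x*: malt 66/87 (slack 21); fermentation 57/57 (tight); bottling 81/81 (tight).
Since malt is not tight, its dual is 0.
From A_Bᵀ y = c: 1·y_fermentation + 3·y_bottling = 31.5; 4·y_fermentation + 2·y_bottling = 46.
Solving: y_fermentation = 7.5, y_bottling = 8.
Shadow price of bottling = 8.

8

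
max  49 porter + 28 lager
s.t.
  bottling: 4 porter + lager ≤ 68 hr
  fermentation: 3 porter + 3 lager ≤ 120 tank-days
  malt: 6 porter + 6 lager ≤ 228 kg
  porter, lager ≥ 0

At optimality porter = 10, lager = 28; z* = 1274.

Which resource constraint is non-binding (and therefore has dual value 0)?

fermentation

bottling: 68/68 (binding)
fermentation: 114/120 (slack 6)
malt: 228/228 (binding)
By complementary slackness, a constraint with positive slack has shadow price 0 → fermentation.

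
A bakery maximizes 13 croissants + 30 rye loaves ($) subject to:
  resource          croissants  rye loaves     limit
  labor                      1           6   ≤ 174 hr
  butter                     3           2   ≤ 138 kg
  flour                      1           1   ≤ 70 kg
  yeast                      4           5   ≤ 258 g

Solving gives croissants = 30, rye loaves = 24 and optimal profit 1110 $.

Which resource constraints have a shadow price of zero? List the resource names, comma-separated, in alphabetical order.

flour, yeast

labor: 174/174 (binding)
butter: 138/138 (binding)
flour: 54/70 (slack 16)
yeast: 240/258 (slack 18)
By complementary slackness, a constraint with positive slack has shadow price 0 → flour, yeast.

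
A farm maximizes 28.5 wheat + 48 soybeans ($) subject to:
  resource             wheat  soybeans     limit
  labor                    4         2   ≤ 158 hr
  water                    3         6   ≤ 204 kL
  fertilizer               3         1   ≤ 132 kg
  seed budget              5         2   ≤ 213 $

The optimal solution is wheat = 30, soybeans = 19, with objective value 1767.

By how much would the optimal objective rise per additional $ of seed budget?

At the optimum: labor uses 158 of 158 (binding); water uses 204 of 204 (binding); fertilizer uses 109 of 132 (slack = 23); seed budget uses 188 of 213 (slack = 25).
Since fertilizer, seed budget are not tight, their duals are 0.
From A_Bᵀ y = c: 4·y_labor + 3·y_water = 28.5; 2·y_labor + 6·y_water = 48.
→ y_labor = 1.5 and y_water = 7.5.
Shadow price of seed budget = 0.

0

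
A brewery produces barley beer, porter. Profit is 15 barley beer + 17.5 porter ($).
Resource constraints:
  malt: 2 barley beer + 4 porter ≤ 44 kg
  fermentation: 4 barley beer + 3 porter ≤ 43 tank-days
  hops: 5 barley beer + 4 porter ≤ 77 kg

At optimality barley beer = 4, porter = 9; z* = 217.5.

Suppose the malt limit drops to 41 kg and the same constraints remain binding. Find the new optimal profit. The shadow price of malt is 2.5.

210

Δb = -3, so new z* = 217.5 + (2.5)·(-3) = 217.5 − 7.5 = 210.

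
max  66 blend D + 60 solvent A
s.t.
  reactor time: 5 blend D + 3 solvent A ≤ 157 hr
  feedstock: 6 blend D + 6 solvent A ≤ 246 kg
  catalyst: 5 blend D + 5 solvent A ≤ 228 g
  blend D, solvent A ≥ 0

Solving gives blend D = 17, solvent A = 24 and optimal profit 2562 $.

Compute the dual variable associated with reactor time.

At the optimum: reactor time uses 157 of 157 (binding); feedstock uses 246 of 246 (binding); catalyst uses 205 of 228 (slack = 23).
By complementary slackness, y = 0 for the non-binding constraint.
From A_Bᵀ y = c: 5·y_reactor time + 6·y_feedstock = 66; 3·y_reactor time + 6·y_feedstock = 60.
This yields shadow prices y_reactor time = 3, y_feedstock = 8.5.
Shadow price of reactor time = 3.

3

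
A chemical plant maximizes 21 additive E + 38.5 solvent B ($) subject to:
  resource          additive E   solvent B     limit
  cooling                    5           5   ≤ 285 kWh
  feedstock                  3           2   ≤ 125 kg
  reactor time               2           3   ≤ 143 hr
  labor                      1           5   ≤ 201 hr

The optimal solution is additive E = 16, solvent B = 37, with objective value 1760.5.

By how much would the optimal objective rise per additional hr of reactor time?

Check each constraint at x*: cooling 265/285 (slack 20); feedstock 122/125 (slack 3); reactor time 143/143 (tight); labor 201/201 (tight).
Since cooling, feedstock are not tight, their duals are 0.
The binding rows give the dual system: 2·y_reactor time + 1·y_labor = 21 and 3·y_reactor time + 5·y_labor = 38.5.
Solving: y_reactor time = 9.5, y_labor = 2.
Shadow price of reactor time = 9.5.

9.5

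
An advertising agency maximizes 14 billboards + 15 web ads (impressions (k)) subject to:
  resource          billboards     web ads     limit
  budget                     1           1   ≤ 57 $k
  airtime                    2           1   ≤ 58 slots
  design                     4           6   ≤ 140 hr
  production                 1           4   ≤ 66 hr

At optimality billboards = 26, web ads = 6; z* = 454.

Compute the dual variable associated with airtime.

3

Check each constraint at x*: budget 32/57 (slack 25); airtime 58/58 (tight); design 140/140 (tight); production 50/66 (slack 16).
Slack constraints have shadow price 0 (complementary slackness).
The binding rows give the dual system: 2·y_airtime + 4·y_design = 14 and 1·y_airtime + 6·y_design = 15.
This yields shadow prices y_airtime = 3, y_design = 2.
Shadow price of airtime = 3.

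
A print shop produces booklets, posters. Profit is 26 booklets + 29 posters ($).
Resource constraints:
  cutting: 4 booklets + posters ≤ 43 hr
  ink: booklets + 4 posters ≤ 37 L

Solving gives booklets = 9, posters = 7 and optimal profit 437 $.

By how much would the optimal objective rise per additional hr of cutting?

Check each constraint at x*: cutting 43/43 (tight); ink 37/37 (tight).
From A_Bᵀ y = c: 4·y_cutting + 1·y_ink = 26; 1·y_cutting + 4·y_ink = 29.
→ y_cutting = 5 and y_ink = 6.
Shadow price of cutting = 5.

5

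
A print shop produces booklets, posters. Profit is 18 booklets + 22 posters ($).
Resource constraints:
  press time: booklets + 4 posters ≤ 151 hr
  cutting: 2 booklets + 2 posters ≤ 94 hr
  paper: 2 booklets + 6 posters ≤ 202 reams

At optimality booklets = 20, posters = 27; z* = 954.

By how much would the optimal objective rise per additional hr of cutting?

8

Binding: cutting and paper. Non-binding: press time (23 unused).
Slack constraints have shadow price 0 (complementary slackness).
The binding rows give the dual system: 2·y_cutting + 2·y_paper = 18 and 2·y_cutting + 6·y_paper = 22.
Solving: y_cutting = 8, y_paper = 1.
Shadow price of cutting = 8.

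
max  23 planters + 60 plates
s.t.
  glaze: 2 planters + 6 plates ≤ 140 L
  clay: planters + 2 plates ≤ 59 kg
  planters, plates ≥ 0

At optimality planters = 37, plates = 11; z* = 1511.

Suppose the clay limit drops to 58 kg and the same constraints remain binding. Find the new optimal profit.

1502

At the optimum: glaze uses 140 of 140 (binding); clay uses 59 of 59 (binding).
Dual feasibility on the basic columns requires 2·y_glaze + 1·y_clay = 23, 6·y_glaze + 2·y_clay = 60.
Solving: y_glaze = 7, y_clay = 9.
Δz = y_clay·Δb = 9 × (-1) = -9, so new z* = 1511 − 9 = 1502.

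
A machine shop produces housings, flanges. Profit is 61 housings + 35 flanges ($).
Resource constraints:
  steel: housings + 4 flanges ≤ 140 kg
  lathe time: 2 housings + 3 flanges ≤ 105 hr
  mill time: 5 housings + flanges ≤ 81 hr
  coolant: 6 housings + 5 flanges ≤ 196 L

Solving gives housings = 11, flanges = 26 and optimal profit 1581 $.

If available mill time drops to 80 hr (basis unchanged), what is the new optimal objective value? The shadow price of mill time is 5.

1576

Δb = -1, so new z* = 1581 + (5)·(-1) = 1581 − 5 = 1576.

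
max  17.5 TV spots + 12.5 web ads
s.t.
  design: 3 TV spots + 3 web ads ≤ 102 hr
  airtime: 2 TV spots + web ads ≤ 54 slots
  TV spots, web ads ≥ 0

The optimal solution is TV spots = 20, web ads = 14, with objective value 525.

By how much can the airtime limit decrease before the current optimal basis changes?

20

Binding constraints: design, airtime. The basis is B = [[3,3],[2,1]] with det -3.
Per unit decrease in airtime, x* moves by d = (-1, 1).
The basis stays optimal until TV spots reaches 0; allowable decrease = 20 slots.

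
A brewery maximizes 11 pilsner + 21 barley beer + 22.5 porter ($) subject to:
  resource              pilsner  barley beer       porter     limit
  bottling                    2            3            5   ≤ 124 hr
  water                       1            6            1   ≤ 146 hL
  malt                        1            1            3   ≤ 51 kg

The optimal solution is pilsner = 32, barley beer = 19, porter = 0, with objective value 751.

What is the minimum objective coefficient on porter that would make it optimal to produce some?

At the optimum: bottling uses 121 of 124 (slack = 3); water uses 146 of 146 (binding); malt uses 51 of 51 (binding).
Since bottling is not tight, its dual is 0.
Dual feasibility on the basic columns requires 1·y_water + 1·y_malt = 11, 6·y_water + 1·y_malt = 21.
→ y_water = 2 and y_malt = 9.
porter enters the basis when its profit ≥ yᵀa₃ = 2·1 + 9·3 = 29.

29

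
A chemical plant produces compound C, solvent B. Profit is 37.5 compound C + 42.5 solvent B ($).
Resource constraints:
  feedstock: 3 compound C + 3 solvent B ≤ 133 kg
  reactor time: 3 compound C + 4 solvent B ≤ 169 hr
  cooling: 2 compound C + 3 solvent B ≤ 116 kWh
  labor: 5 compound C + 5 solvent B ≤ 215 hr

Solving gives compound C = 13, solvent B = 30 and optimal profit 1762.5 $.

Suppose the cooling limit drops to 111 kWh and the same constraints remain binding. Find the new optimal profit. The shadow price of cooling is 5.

1737.5

Δb = -5, so new z* = 1762.5 + (5)·(-5) = 1762.5 − 25 = 1737.5.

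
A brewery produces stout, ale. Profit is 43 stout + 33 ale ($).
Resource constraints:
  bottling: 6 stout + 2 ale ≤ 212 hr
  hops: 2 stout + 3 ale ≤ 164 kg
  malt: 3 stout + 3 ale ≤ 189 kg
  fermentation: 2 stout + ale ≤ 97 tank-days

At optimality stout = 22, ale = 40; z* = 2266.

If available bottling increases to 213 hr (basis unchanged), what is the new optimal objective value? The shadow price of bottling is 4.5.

2270.5

Δb = 1, so new z* = 2266 + (4.5)·(1) = 2266 + 4.5 = 2270.5.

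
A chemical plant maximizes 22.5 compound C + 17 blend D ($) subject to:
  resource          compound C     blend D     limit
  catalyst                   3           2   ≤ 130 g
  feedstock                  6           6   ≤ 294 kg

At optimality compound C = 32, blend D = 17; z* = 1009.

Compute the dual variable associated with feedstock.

Check each constraint at x*: catalyst 130/130 (tight); feedstock 294/294 (tight).
Dual feasibility on the basic columns requires 3·y_catalyst + 6·y_feedstock = 22.5, 2·y_catalyst + 6·y_feedstock = 17.
This yields shadow prices y_catalyst = 5.5, y_feedstock = 1.
Shadow price of feedstock = 1.

1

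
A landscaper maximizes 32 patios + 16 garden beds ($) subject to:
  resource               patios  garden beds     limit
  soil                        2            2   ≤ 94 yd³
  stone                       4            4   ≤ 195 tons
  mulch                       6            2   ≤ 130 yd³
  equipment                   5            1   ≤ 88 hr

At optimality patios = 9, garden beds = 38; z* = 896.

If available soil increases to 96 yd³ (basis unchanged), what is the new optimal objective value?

904

Binding: soil and mulch. Non-binding: stone (7 unused), equipment (5 unused).
Since stone, equipment are not tight, their duals are 0.
Dual feasibility on the basic columns requires 2·y_soil + 6·y_mulch = 32, 2·y_soil + 2·y_mulch = 16.
→ y_soil = 4 and y_mulch = 4.
Δz = y_soil·Δb = 4 × (2) = 8, so new z* = 896 + 8 = 904.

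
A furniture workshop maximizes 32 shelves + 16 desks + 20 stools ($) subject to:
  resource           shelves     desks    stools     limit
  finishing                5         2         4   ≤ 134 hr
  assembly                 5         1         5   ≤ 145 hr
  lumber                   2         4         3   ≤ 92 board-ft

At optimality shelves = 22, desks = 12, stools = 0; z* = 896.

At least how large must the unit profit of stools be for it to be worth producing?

27

At the optimum: finishing uses 134 of 134 (binding); assembly uses 122 of 145 (slack = 23); lumber uses 92 of 92 (binding).
By complementary slackness, y = 0 for the non-binding constraint.
The binding rows give the dual system: 5·y_finishing + 2·y_lumber = 32 and 2·y_finishing + 4·y_lumber = 16.
Solving: y_finishing = 6, y_lumber = 1.
stools enters the basis when its profit ≥ yᵀa₃ = 6·4 + 1·3 = 27.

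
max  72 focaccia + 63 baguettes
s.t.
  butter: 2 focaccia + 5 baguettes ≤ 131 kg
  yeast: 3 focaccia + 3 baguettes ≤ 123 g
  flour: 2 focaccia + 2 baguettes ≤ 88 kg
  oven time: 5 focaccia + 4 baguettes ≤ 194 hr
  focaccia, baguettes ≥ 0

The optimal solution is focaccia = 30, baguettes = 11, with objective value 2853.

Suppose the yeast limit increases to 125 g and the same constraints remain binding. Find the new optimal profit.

At the optimum: butter uses 115 of 131 (slack = 16); yeast uses 123 of 123 (binding); flour uses 82 of 88 (slack = 6); oven time uses 194 of 194 (binding).
Slack constraints have shadow price 0 (complementary slackness).
Dual feasibility on the basic columns requires 3·y_yeast + 5·y_oven time = 72, 3·y_yeast + 4·y_oven time = 63.
Solving: y_yeast = 9, y_oven time = 9.
Δz = y_yeast·Δb = 9 × (2) = 18, so new z* = 2853 + 18 = 2871.

2871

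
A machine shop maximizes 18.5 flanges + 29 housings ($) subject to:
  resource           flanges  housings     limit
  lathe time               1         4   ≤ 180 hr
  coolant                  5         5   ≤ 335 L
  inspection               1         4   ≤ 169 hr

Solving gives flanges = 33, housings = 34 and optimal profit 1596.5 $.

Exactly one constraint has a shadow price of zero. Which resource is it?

lathe time: 169/180 (slack 11)
coolant: 335/335 (binding)
inspection: 169/169 (binding)
By complementary slackness, a constraint with positive slack has shadow price 0 → lathe time.

lathe time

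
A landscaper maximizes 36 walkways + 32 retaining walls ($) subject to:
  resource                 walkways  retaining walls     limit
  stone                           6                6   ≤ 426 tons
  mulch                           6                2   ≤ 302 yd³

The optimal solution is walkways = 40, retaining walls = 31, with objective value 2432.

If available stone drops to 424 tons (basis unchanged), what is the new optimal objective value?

Both stone and mulch are binding at x*.
The binding rows give the dual system: 6·y_stone + 6·y_mulch = 36 and 6·y_stone + 2·y_mulch = 32.
Solving: y_stone = 5, y_mulch = 1.
Δz = y_stone·Δb = 5 × (-2) = -10, so new z* = 2432 − 10 = 2422.

2422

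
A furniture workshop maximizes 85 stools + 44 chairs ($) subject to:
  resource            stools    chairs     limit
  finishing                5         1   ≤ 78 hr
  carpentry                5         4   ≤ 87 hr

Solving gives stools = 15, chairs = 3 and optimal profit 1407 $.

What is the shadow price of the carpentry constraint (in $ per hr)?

Check each constraint at x*: finishing 78/78 (tight); carpentry 87/87 (tight).
Dual feasibility on the basic columns requires 5·y_finishing + 5·y_carpentry = 85, 1·y_finishing + 4·y_carpentry = 44.
Solving: y_finishing = 8, y_carpentry = 9.
Shadow price of carpentry = 9.

9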